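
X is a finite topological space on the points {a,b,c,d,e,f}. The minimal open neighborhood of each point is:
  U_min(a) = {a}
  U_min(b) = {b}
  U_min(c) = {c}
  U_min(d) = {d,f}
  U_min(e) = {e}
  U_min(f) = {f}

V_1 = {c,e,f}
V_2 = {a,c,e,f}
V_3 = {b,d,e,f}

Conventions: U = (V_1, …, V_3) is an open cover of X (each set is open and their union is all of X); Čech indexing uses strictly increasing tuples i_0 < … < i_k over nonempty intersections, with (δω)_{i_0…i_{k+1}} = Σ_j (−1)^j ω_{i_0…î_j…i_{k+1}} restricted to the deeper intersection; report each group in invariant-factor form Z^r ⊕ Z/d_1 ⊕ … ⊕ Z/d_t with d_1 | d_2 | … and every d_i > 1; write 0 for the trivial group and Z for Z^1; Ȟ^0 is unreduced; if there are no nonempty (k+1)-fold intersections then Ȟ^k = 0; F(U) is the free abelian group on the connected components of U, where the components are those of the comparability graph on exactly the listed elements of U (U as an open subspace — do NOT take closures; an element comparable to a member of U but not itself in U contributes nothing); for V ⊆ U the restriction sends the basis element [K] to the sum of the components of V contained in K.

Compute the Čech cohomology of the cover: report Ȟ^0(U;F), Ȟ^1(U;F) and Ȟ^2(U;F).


Ȟ^0(U;F) ≅ Z^5,  Ȟ^1(U;F) ≅ 0,  Ȟ^2(U;F) ≅ 0

nonempty overlaps:
  V12={c,e,f} V13={e,f} V23={e,f}
  V123={e,f}
components per intersection:
  V1: {c} {e} {f}
  V2: {a} {c} {e} {f}
  V3: {b} {d,f} {e}
  V12: {c} {e} {f}
  V13: {e} {f}
  V23: {e} {f}
  V123: {e} {f}
C dims 10,7,2; δ0: rk 5, SNF 1^5; δ1: rk 2, SNF 1^2
degree 0: 10−5−0 = 5 → Ȟ^0 ≅ Z^5
degree 1: 7−2−5 = 0 → Ȟ^1 ≅ 0
degree 2: 2−0−2 = 0 → Ȟ^2 ≅ 0


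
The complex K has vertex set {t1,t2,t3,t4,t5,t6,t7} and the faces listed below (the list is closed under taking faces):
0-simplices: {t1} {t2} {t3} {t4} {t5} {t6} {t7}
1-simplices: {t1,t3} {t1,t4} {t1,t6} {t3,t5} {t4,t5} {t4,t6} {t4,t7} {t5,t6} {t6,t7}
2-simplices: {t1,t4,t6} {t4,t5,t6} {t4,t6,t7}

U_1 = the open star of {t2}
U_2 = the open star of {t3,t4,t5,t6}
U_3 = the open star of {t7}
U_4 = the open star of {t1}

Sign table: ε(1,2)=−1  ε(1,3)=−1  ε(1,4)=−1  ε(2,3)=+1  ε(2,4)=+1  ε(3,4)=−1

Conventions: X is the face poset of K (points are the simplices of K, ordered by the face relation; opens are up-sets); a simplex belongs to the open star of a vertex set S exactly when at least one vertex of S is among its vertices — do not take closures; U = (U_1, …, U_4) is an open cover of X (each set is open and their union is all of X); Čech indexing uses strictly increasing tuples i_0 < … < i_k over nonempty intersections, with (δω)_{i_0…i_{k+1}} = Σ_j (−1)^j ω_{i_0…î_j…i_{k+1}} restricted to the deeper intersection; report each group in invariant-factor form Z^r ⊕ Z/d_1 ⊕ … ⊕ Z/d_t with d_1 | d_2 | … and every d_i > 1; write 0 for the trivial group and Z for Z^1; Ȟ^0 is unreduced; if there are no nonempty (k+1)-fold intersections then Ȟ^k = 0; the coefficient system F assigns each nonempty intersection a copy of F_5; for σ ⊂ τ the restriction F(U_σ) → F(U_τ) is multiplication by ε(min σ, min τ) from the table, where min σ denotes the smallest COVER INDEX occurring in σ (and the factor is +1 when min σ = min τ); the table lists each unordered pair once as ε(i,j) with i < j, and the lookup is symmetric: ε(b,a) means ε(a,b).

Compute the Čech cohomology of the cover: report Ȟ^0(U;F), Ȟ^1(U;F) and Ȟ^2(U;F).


nerve simplices:
  U1={{t2}} U2={{t3},{t4},{t5},{t6},{t1,t3},{t1,t4},{t1,t6},{t3,t5},{t4,t5},{t4,t6},{t4,t7},{t5,t6},{t6,t7},{t1,t4,t6},{t4,t5,t6},{t4,t6,t7}} U3={{t7},{t4,t7},{t6,t7},{t4,t6,t7}} U4={{t1},{t1,t3},{t1,t4},{t1,t6},{t1,t4,t6}}
  U23={{t4,t7},{t6,t7},{t4,t6,t7}} U24={{t1,t3},{t1,t4},{t1,t6},{t1,t4,t6}}
C dims 4,2; δ0: rk_F5 2
degree 0: 4−2−0 = 2 → Ȟ^0 ≅ Z/5 ⊕ Z/5
degree 1: 2−0−2 = 0 → Ȟ^1 ≅ 0
degree 2: 0−0−0 = 0 → Ȟ^2 ≅ 0

Ȟ^0(U;F) ≅ Z/5 ⊕ Z/5,  Ȟ^1(U;F) ≅ 0,  Ȟ^2(U;F) ≅ 0


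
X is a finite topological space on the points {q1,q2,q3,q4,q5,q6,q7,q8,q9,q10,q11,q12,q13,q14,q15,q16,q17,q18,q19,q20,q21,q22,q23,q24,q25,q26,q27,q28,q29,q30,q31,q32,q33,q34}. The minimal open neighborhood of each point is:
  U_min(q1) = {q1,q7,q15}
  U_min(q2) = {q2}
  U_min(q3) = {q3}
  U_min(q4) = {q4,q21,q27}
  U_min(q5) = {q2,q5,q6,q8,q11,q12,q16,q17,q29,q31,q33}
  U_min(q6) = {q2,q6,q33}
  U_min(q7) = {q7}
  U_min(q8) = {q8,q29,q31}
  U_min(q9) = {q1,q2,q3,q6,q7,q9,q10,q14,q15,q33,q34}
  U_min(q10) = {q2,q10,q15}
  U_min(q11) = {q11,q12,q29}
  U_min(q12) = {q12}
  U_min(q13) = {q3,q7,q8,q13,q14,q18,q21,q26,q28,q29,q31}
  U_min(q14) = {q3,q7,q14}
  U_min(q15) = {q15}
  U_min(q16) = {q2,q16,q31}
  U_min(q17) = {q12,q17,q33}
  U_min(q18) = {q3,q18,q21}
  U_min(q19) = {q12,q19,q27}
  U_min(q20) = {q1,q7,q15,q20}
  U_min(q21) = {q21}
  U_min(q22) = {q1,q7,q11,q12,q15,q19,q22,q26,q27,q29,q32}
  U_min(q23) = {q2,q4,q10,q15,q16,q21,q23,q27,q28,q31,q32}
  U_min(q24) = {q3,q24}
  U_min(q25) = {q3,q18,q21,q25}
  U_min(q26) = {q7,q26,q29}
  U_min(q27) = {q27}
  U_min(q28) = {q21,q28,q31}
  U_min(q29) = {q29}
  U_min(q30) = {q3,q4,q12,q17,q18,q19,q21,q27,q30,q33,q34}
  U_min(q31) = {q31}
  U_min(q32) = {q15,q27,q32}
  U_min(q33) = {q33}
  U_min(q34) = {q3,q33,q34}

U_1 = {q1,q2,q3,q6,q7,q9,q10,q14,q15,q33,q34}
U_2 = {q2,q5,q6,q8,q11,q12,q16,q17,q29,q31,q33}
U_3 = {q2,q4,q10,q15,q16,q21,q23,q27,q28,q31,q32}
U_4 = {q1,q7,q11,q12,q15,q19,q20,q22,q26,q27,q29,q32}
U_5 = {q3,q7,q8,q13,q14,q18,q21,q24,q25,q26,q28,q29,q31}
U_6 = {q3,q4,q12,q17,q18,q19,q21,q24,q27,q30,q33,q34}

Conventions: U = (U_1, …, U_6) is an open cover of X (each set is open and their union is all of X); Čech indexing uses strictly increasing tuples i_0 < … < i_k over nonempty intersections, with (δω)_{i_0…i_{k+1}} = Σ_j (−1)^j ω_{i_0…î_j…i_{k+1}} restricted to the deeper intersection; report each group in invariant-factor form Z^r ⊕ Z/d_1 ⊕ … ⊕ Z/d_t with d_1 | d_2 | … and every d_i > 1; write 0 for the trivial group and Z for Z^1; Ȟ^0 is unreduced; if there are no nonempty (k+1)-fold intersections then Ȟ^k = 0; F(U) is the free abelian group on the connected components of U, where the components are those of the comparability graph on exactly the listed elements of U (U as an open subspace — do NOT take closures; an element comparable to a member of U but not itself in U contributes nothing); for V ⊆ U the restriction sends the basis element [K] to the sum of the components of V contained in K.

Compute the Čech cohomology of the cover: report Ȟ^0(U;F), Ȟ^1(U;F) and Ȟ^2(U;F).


Ȟ^0(U;F) ≅ Z, Ȟ^1(U;F) ≅ 0, Ȟ^2(U;F) ≅ Z/2

intersection data:
  U12={q2,q6,q33} U13={q2,q10,q15} U14={q1,q7,q15} U15={q3,q7,q14} U16={q3,q33,q34} U23={q2,q16,q31} U24={q11,q12,q29} U25={q8,q29,q31} U26={q12,q17,q33} U34={q15,q27,q32} U35={q21,q28,q31} U36={q4,q21,q27} U45={q7,q26,q29} U46={q12,q19,q27} U56={q3,q18,q21,q24}
  U123={q2} U126={q33} U134={q15} U145={q7} U156={q3} U235={q31} U245={q29} U246={q12} U346={q27} U356={q21}
components per intersection:
  U1: {q1,q2,q3,q6,q7,q9,q10,q14,q15,q33,q34}
  U2: {q2,q5,q6,q8,q11,q12,q16,q17,q29,q31,q33}
  U3: {q2,q4,q10,q15,q16,q21,q23,q27,q28,q31,q32}
  U4: {q1,q7,q11,q12,q15,q19,q20,q22,q26,q27,q29,q32}
  U5: {q3,q7,q8,q13,q14,q18,q21,q24,q25,q26,q28,q29,q31}
  U6: {q3,q4,q12,q17,q18,q19,q21,q24,q27,q30,q33,q34}
  U12: {q2,q6,q33}
  U13: {q2,q10,q15}
  U14: {q1,q7,q15}
  U15: {q3,q7,q14}
  U16: {q3,q33,q34}
  U23: {q2,q16,q31}
  U24: {q11,q12,q29}
  U25: {q8,q29,q31}
  U26: {q12,q17,q33}
  U34: {q15,q27,q32}
  U35: {q21,q28,q31}
  U36: {q4,q21,q27}
  U45: {q7,q26,q29}
  U46: {q12,q19,q27}
  U56: {q3,q18,q21,q24}
  U123: {q2}
  U126: {q33}
  U134: {q15}
  U145: {q7}
  U156: {q3}
  U235: {q31}
  U245: {q29}
  U246: {q12}
  U346: {q27}
  U356: {q21}
C dims 6,15,10; δ0: rk 5, SNF 1^5; δ1: rk 10, SNF 1^9·2
Ȟ^0 = (6 − 5) − 0 = 1, so Ȟ^0 ≅ Z
Ȟ^1 = (15 − 10) − 5 = 0, so Ȟ^1 ≅ 0
Ȟ^2 = (10 − 0) − 10 = 0 plus torsion [2], so Ȟ^2 ≅ Z/2


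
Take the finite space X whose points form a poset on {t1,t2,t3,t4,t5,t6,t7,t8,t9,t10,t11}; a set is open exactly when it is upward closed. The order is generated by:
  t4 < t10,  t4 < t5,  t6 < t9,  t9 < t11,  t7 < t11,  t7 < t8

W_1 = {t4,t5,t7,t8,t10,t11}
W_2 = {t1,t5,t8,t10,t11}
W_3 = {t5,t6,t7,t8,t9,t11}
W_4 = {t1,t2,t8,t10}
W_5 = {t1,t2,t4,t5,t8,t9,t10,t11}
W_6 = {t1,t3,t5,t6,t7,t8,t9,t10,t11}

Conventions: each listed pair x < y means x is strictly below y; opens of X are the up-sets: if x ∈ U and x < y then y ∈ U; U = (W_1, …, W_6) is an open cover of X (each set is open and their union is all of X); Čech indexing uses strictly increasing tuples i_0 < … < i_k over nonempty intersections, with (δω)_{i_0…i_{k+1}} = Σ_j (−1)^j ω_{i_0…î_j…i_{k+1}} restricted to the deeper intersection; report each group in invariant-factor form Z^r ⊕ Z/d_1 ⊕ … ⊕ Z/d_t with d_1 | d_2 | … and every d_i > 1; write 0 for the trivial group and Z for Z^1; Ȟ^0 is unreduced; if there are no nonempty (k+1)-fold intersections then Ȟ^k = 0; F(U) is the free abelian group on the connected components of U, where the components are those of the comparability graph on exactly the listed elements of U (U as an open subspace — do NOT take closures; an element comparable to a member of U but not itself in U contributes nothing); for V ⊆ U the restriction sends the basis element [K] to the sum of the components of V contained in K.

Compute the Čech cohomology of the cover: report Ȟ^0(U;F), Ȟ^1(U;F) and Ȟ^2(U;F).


nerve simplices:
  W12={t5,t8,t10,t11} W13={t5,t7,t8,t11} W14={t8,t10} W15={t4,t5,t8,t10,t11} W16={t5,t7,t8,t10,t11} W23={t5,t8,t11} W24={t1,t8,t10} W25={t1,t5,t8,t10,t11} W26={t1,t5,t8,t10,t11} W34={t8} W35={t5,t8,t9,t11} W36={t5,t6,t7,t8,t9,t11} W45={t1,t2,t8,t10} W46={t1,t8,t10} W56={t1,t5,t8,t9,t10,t11}
  W123={t5,t8,t11} W124={t8,t10} W125={t5,t8,t10,t11} W126={t5,t8,t10,t11} W134={t8} W135={t5,t8,t11} W136={t5,t7,t8,t11} W145={t8,t10} W146={t8,t10} W156={t5,t8,t10,t11} W234={t8} W235={t5,t8,t11} W236={t5,t8,t11} W245={t1,t8,t10} W246={t1,t8,t10} W256={t1,t5,t8,t10,t11} W345={t8} W346={t8} W356={t5,t8,t9,t11} W456={t1,t8,t10}
  W1234={t8} W1235={t5,t8,t11} W1236={t5,t8,t11} W1245={t8,t10} W1246={t8,t10} W1256={t5,t8,t10,t11} W1345={t8} W1346={t8} W1356={t5,t8,t11} W1456={t8,t10} W2345={t8} W2346={t8} W2356={t5,t8,t11} W2456={t1,t8,t10} W3456={t8}
  W12345={t8} W12346={t8} W12356={t5,t8,t11} W12456={t8,t10} W13456={t8} W23456={t8}
  W123456={t8}
components per intersection:
  W1: {t4,t5,t10} {t7,t8,t11}
  W2: {t1} {t5} {t8} {t10} {t11}
  W3: {t5} {t6,t7,t8,t9,t11}
  W4: {t1} {t2} {t8} {t10}
  W5: {t1} {t2} {t4,t5,t10} {t8} {t9,t11}
  W6: {t1} {t3} {t5} {t6,t7,t8,t9,t11} {t10}
  W12: {t5} {t8} {t10} {t11}
  W13: {t5} {t7,t8,t11}
  W14: {t8} {t10}
  W15: {t4,t5,t10} {t8} {t11}
  W16: {t5} {t7,t8,t11} {t10}
  W23: {t5} {t8} {t11}
  W24: {t1} {t8} {t10}
  W25: {t1} {t5} {t8} {t10} {t11}
  W26: {t1} {t5} {t8} {t10} {t11}
  W34: {t8}
  W35: {t5} {t8} {t9,t11}
  W36: {t5} {t6,t7,t8,t9,t11}
  W45: {t1} {t2} {t8} {t10}
  W46: {t1} {t8} {t10}
  W56: {t1} {t5} {t8} {t9,t11} {t10}
  W123: {t5} {t8} {t11}
  W124: {t8} {t10}
  W125: {t5} {t8} {t10} {t11}
  W126: {t5} {t8} {t10} {t11}
  W134: {t8}
  W135: {t5} {t8} {t11}
  W136: {t5} {t7,t8,t11}
  W145: {t8} {t10}
  W146: {t8} {t10}
  W156: {t5} {t8} {t10} {t11}
  W234: {t8}
  W235: {t5} {t8} {t11}
  W236: {t5} {t8} {t11}
  W245: {t1} {t8} {t10}
  W246: {t1} {t8} {t10}
  W256: {t1} {t5} {t8} {t10} {t11}
  W345: {t8}
  W346: {t8}
  W356: {t5} {t8} {t9,t11}
  W456: {t1} {t8} {t10}
  W1234: {t8}
  W1235: {t5} {t8} {t11}
  W1236: {t5} {t8} {t11}
  W1245: {t8} {t10}
  W1246: {t8} {t10}
  W1256: {t5} {t8} {t10} {t11}
  W1345: {t8}
  W1346: {t8}
  W1356: {t5} {t8} {t11}
  W1456: {t8} {t10}
  W2345: {t8}
  W2346: {t8}
  W2356: {t5} {t8} {t11}
  W2456: {t1} {t8} {t10}
  W3456: {t8}
  W12345: {t8}
  W12346: {t8}
  W12356: {t5} {t8} {t11}
  W12456: {t8} {t10}
  W13456: {t8}
  W23456: {t8}
  W123456: {t8}
C dims 23,48,53,31; δ0: rk 18, SNF 1^18; δ1: rk 30, SNF 1^30; δ2: rk 23, SNF 1^23
degree 0: 23−18−0 = 5 → Ȟ^0 ≅ Z^5
degree 1: 48−30−18 = 0 → Ȟ^1 ≅ 0
degree 2: 53−23−30 = 0 → Ȟ^2 ≅ 0

Ȟ^0(U;F) ≅ Z^5; Ȟ^1(U;F) ≅ 0; Ȟ^2(U;F) ≅ 0


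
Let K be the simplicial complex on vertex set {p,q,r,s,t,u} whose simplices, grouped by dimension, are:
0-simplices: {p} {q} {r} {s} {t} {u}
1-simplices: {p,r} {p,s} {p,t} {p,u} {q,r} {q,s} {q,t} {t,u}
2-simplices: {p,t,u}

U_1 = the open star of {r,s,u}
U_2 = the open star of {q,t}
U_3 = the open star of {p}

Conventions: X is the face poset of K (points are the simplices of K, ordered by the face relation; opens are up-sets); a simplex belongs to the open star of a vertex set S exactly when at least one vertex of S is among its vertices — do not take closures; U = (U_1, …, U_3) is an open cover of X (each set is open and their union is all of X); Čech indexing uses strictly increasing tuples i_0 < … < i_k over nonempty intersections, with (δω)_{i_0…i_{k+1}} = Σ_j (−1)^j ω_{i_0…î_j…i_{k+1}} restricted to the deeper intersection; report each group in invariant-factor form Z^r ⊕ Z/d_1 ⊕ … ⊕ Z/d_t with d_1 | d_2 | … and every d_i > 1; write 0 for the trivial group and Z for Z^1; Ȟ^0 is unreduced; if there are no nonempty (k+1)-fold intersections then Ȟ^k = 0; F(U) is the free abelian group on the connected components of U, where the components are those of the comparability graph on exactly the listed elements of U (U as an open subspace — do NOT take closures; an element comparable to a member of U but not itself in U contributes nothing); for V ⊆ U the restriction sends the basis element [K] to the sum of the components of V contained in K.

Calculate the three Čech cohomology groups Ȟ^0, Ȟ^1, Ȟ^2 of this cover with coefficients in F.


nonempty intersections:
  U1={{r},{s},{u},{p,r},{p,s},{p,u},{q,r},{q,s},{t,u},{p,t,u}} U2={{q},{t},{p,t},{q,r},{q,s},{q,t},{t,u},{p,t,u}} U3={{p},{p,r},{p,s},{p,t},{p,u},{p,t,u}}
  U12={{q,r},{q,s},{t,u},{p,t,u}} U13={{p,r},{p,s},{p,u},{p,t,u}} U23={{p,t},{p,t,u}}
  U123={{p,t,u}}
components per intersection:
  U1: {{r},{p,r},{q,r}} {{s},{p,s},{q,s}} {{u},{p,u},{t,u},{p,t,u}}
  U2: {{q},{t},{p,t},{q,r},{q,s},{q,t},{t,u},{p,t,u}}
  U3: {{p},{p,r},{p,s},{p,t},{p,u},{p,t,u}}
  U12: {{q,r}} {{q,s}} {{t,u},{p,t,u}}
  U13: {{p,r}} {{p,s}} {{p,u},{p,t,u}}
  U23: {{p,t},{p,t,u}}
  U123: {{p,t,u}}
C dims 5,7,1; δ0: rk 4, SNF 1^4; δ1: rk 1, SNF 1^1
Ȟ^0: (5−4)−0=1 ⇒ Z
Ȟ^1: (7−1)−4=2 ⇒ Z^2
Ȟ^2: (1−0)−1=0 ⇒ 0

Ȟ^0 ≅ Z,  Ȟ^1 ≅ Z^2,  Ȟ^2 ≅ 0


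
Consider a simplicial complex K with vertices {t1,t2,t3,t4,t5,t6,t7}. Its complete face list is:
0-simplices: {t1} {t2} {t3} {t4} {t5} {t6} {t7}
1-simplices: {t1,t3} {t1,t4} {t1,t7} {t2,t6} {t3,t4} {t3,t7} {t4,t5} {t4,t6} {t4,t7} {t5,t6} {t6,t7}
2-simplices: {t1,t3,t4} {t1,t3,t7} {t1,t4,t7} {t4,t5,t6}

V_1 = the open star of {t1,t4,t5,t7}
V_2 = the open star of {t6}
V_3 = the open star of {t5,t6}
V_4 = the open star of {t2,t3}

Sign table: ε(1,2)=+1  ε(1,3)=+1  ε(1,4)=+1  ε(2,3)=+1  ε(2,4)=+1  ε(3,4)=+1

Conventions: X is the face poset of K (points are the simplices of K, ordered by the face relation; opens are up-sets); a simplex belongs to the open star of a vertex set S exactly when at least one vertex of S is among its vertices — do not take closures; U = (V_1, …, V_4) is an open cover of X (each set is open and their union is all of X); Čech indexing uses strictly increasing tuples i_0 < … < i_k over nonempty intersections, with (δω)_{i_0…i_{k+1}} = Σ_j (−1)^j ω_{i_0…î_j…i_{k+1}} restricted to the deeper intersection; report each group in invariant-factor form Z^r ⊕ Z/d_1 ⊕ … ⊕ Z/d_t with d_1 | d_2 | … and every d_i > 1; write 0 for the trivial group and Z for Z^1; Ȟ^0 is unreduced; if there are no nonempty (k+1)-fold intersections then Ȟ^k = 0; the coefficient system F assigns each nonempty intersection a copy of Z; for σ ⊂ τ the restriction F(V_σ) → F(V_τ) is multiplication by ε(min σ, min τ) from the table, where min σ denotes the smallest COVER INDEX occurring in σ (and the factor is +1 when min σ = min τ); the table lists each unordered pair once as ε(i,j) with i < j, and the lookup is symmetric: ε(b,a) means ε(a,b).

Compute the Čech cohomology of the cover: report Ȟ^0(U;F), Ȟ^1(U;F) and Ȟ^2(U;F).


Ȟ^0(U;F) ≅ Z,  Ȟ^1(U;F) ≅ Z,  Ȟ^2(U;F) ≅ 0

nerve of the cover:
  V1={{t1},{t4},{t5},{t7},{t1,t3},{t1,t4},{t1,t7},{t3,t4},{t3,t7},{t4,t5},{t4,t6},{t4,t7},{t5,t6},{t6,t7},{t1,t3,t4},{t1,t3,t7},{t1,t4,t7},{t4,t5,t6}} V2={{t6},{t2,t6},{t4,t6},{t5,t6},{t6,t7},{t4,t5,t6}} V3={{t5},{t6},{t2,t6},{t4,t5},{t4,t6},{t5,t6},{t6,t7},{t4,t5,t6}} V4={{t2},{t3},{t1,t3},{t2,t6},{t3,t4},{t3,t7},{t1,t3,t4},{t1,t3,t7}}
  V12={{t4,t6},{t5,t6},{t6,t7},{t4,t5,t6}} V13={{t5},{t4,t5},{t4,t6},{t5,t6},{t6,t7},{t4,t5,t6}} V14={{t1,t3},{t3,t4},{t3,t7},{t1,t3,t4},{t1,t3,t7}} V23={{t6},{t2,t6},{t4,t6},{t5,t6},{t6,t7},{t4,t5,t6}} V24={{t2,t6}} V34={{t2,t6}}
  V123={{t4,t6},{t5,t6},{t6,t7},{t4,t5,t6}} V234={{t2,t6}}
C dims 4,6,2; δ0: rk 3, SNF 1^3; δ1: rk 2, SNF 1^2
Ȟ^0 = (4 − 3) − 0 = 1, so Ȟ^0 ≅ Z
Ȟ^1 = (6 − 2) − 3 = 1, so Ȟ^1 ≅ Z
Ȟ^2 = (2 − 0) − 2 = 0, so Ȟ^2 ≅ 0


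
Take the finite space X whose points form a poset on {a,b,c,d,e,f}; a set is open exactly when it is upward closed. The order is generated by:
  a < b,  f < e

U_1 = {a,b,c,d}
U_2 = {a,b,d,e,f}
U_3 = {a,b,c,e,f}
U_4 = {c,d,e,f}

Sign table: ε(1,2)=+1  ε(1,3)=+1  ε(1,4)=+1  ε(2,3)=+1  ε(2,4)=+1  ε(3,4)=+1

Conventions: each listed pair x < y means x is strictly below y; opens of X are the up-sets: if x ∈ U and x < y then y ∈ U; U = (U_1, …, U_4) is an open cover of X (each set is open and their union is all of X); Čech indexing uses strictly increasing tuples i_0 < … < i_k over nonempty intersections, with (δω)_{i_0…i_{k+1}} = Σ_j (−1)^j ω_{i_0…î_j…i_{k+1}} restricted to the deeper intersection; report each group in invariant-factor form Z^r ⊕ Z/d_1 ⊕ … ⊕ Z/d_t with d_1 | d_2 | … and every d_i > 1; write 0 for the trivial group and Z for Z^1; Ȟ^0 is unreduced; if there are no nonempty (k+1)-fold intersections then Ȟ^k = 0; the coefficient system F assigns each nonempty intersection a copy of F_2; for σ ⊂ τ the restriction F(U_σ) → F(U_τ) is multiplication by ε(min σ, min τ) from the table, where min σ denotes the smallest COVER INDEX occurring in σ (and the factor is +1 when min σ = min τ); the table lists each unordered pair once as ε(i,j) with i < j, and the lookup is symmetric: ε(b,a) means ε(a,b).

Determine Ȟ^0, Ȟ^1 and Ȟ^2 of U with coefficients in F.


nonempty intersections:
  U12={a,b,d} U13={a,b,c} U14={c,d} U23={a,b,e,f} U24={d,e,f} U34={c,e,f}
  U123={a,b} U124={d} U134={c} U234={e,f}
C dims 4,6,4; δ0: rk_F2 3; δ1: rk_F2 3
Ȟ^0: (4−3)−0=1 ⇒ Z/2
Ȟ^1: (6−3)−3=0 ⇒ 0
Ȟ^2: (4−0)−3=1 ⇒ Z/2

Ȟ^0 = Z/2, Ȟ^1 = 0, Ȟ^2 = Z/2


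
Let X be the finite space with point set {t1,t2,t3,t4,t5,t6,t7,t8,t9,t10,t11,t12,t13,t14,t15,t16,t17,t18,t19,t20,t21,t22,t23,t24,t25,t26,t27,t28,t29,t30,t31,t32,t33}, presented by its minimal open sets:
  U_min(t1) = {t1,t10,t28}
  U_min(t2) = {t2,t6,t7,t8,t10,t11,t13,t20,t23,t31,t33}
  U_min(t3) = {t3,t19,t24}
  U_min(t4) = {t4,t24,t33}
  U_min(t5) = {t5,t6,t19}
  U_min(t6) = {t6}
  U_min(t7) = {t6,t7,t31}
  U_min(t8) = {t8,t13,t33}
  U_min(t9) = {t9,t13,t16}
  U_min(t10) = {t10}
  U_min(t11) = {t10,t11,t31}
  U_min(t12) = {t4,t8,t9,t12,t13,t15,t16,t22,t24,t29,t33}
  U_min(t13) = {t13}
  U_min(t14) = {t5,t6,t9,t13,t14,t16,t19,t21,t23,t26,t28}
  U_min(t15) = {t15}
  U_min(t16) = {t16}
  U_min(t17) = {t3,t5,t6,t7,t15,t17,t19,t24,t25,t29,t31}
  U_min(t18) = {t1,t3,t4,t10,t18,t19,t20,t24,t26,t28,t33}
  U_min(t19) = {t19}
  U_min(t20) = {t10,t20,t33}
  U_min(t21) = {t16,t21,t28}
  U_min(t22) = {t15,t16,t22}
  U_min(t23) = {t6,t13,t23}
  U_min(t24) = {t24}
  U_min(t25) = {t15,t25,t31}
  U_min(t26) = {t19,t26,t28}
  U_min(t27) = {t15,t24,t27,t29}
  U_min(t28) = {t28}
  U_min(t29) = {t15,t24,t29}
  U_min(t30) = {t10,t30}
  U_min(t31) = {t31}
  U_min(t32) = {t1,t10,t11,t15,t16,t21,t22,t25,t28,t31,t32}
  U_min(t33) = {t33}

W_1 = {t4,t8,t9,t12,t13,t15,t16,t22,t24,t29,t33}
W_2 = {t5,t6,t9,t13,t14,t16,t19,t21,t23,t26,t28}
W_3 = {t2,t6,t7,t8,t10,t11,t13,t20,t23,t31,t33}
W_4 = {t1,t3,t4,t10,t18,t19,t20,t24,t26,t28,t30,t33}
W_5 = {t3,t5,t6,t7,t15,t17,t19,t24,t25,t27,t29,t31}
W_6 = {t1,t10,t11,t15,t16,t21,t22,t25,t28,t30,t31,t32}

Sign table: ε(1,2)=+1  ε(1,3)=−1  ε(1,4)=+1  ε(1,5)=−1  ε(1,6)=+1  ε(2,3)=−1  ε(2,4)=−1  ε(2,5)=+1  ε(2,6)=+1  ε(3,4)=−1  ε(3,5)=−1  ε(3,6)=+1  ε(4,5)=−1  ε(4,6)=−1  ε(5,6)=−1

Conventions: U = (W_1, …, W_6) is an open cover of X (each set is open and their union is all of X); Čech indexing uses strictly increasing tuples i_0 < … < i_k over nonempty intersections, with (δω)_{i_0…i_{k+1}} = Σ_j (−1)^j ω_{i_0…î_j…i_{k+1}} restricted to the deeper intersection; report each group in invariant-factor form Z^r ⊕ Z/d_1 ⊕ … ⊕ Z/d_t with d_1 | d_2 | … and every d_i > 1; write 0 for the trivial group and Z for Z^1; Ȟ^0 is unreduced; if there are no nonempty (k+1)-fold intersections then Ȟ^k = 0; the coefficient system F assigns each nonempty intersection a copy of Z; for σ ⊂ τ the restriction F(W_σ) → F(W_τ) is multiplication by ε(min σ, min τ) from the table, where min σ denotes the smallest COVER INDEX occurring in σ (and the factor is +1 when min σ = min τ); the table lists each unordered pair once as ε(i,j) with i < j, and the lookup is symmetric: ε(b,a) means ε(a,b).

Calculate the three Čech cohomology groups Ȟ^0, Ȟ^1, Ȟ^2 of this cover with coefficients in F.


cover nerve:
  W12={t9,t13,t16} W13={t8,t13,t33} W14={t4,t24,t33} W15={t15,t24,t29} W16={t15,t16,t22} W23={t6,t13,t23} W24={t19,t26,t28} W25={t5,t6,t19} W26={t16,t21,t28} W34={t10,t20,t33} W35={t6,t7,t31} W36={t10,t11,t31} W45={t3,t19,t24} W46={t1,t10,t28,t30} W56={t15,t25,t31}
  W123={t13} W126={t16} W134={t33} W145={t24} W156={t15} W235={t6} W245={t19} W246={t28} W346={t10} W356={t31}
C dims 6,15,10; δ0: rk 6, SNF 1^5·2; δ1: rk 9, SNF 1^9
Ȟ^0: (6−6)−0=0 ⇒ 0
Ȟ^1: (15−9)−6=0 plus torsion [2] ⇒ Z/2
Ȟ^2: (10−0)−9=1 ⇒ Z

Ȟ^0(U;F) ≅ 0, Ȟ^1(U;F) ≅ Z/2 and Ȟ^2(U;F) ≅ Z


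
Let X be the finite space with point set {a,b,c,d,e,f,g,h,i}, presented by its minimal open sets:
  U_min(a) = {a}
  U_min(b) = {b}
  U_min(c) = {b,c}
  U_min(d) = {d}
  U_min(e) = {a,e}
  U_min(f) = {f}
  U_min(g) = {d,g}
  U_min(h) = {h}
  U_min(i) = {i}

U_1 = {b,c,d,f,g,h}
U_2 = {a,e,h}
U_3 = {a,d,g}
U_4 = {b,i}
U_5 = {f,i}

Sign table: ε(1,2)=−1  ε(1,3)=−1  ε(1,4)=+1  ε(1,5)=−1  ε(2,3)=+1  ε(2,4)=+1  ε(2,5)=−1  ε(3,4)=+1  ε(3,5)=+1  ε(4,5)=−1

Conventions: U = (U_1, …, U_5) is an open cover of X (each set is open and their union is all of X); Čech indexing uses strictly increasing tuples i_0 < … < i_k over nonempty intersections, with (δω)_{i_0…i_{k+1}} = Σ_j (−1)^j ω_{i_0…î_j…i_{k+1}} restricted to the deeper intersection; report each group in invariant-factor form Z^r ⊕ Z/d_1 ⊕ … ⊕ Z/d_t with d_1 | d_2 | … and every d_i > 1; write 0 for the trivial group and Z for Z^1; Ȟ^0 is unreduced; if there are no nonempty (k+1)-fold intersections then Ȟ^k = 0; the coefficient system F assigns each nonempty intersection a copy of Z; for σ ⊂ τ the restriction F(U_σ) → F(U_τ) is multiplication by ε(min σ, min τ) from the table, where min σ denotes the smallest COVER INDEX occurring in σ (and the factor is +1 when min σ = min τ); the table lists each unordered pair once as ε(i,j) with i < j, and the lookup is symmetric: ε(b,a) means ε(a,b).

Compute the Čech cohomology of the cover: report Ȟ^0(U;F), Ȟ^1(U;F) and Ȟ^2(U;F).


Ȟ^0(U;F) ≅ Z, Ȟ^1(U;F) ≅ Z^2 and Ȟ^2(U;F) ≅ 0

cover nerve:
  U12={h} U13={d,g} U14={b} U15={f} U23={a} U45={i}
C dims 5,6; δ0: rk 4, SNF 1^4
Ȟ^0: (5−4)−0=1 ⇒ Z
Ȟ^1: (6−0)−4=2 ⇒ Z^2
Ȟ^2: (0−0)−0=0 ⇒ 0


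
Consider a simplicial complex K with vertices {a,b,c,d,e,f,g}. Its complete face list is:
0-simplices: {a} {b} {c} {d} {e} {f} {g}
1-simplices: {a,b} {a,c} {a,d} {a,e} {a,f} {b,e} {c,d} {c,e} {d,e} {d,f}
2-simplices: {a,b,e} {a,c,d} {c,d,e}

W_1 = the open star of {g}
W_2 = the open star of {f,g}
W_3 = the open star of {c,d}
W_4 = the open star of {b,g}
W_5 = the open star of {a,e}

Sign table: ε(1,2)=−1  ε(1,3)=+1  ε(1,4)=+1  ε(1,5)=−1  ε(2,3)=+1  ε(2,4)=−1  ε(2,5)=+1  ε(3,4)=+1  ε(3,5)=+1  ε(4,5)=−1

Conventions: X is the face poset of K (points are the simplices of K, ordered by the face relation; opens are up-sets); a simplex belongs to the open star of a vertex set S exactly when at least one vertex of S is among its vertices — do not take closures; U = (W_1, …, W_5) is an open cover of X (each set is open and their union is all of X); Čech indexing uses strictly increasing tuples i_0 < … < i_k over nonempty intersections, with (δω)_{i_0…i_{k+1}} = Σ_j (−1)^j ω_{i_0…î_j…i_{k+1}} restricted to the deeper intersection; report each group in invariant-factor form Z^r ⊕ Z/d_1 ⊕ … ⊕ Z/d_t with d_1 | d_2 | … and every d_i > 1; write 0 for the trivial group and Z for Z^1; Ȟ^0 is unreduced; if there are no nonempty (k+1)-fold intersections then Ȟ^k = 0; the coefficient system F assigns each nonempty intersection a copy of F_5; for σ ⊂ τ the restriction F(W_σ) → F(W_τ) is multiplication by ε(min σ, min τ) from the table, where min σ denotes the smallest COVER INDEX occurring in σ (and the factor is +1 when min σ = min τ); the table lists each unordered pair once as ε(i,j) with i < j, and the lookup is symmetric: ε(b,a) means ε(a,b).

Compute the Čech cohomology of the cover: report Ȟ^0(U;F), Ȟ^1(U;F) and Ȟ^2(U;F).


nerve simplices:
  W1={{g}} W2={{f},{g},{a,f},{d,f}} W3={{c},{d},{a,c},{a,d},{c,d},{c,e},{d,e},{d,f},{a,c,d},{c,d,e}} W4={{b},{g},{a,b},{b,e},{a,b,e}} W5={{a},{e},{a,b},{a,c},{a,d},{a,e},{a,f},{b,e},{c,e},{d,e},{a,b,e},{a,c,d},{c,d,e}}
  W12={{g}} W14={{g}} W23={{d,f}} W24={{g}} W25={{a,f}} W35={{a,c},{a,d},{c,e},{d,e},{a,c,d},{c,d,e}} W45={{a,b},{b,e},{a,b,e}}
  W124={{g}}
C dims 5,7,1; δ0: rk_F5 4; δ1: rk_F5 1
degree 0: 5−4−0 = 1 → Ȟ^0 ≅ Z/5
degree 1: 7−1−4 = 2 → Ȟ^1 ≅ Z/5 ⊕ Z/5
degree 2: 1−0−1 = 0 → Ȟ^2 ≅ 0

Ȟ^0 = Z/5; Ȟ^1 = Z/5 ⊕ Z/5; Ȟ^2 = 0


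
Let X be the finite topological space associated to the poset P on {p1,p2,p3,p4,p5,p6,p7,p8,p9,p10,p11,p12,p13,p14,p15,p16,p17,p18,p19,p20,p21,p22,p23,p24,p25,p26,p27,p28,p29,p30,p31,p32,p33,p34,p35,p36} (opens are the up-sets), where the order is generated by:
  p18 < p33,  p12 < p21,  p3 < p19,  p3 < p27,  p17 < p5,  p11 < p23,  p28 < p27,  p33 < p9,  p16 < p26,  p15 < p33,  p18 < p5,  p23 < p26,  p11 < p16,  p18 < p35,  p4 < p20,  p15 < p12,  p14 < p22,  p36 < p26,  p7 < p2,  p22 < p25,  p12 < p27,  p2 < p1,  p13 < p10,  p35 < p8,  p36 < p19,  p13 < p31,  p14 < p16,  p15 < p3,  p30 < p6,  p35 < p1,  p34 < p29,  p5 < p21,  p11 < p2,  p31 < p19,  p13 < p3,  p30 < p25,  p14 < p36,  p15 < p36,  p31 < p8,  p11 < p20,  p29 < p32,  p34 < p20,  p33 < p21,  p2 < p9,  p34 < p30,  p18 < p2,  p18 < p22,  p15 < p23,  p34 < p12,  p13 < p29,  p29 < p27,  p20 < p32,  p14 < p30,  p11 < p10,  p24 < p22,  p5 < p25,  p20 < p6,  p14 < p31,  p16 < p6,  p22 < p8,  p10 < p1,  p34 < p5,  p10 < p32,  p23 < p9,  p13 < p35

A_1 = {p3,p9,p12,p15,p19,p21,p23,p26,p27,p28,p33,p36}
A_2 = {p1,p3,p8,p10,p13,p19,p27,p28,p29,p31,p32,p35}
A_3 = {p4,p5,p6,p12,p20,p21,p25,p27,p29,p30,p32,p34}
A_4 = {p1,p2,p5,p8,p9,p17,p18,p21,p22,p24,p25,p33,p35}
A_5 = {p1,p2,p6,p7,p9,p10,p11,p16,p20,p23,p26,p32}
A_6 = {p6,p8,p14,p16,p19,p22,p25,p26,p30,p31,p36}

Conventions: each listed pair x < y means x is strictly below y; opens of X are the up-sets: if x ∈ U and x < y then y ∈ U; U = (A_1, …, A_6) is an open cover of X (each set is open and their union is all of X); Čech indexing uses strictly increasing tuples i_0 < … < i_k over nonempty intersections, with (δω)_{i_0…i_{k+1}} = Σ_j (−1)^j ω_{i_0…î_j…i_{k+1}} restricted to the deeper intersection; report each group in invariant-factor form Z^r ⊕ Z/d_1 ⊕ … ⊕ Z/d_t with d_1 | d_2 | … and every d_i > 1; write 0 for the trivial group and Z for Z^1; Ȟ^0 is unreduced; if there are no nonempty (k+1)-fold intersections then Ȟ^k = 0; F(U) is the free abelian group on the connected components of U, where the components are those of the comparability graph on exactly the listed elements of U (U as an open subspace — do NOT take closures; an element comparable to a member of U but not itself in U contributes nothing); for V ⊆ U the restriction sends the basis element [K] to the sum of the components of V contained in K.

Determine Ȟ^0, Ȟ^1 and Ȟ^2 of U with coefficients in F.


Ȟ^0(U;F) ≅ Z, Ȟ^1(U;F) ≅ 0 and Ȟ^2(U;F) ≅ Z/2

nonempty intersections:
  A12={p3,p19,p27,p28} A13={p12,p21,p27} A14={p9,p21,p33} A15={p9,p23,p26} A16={p19,p26,p36} A23={p27,p29,p32} A24={p1,p8,p35} A25={p1,p10,p32} A26={p8,p19,p31} A34={p5,p21,p25} A35={p6,p20,p32} A36={p6,p25,p30} A45={p1,p2,p9} A46={p8,p22,p25} A56={p6,p16,p26}
  A123={p27} A126={p19} A134={p21} A145={p9} A156={p26} A235={p32} A245={p1} A246={p8} A346={p25} A356={p6}
components per intersection:
  A1: {p3,p9,p12,p15,p19,p21,p23,p26,p27,p28,p33,p36}
  A2: {p1,p3,p8,p10,p13,p19,p27,p28,p29,p31,p32,p35}
  A3: {p4,p5,p6,p12,p20,p21,p25,p27,p29,p30,p32,p34}
  A4: {p1,p2,p5,p8,p9,p17,p18,p21,p22,p24,p25,p33,p35}
  A5: {p1,p2,p6,p7,p9,p10,p11,p16,p20,p23,p26,p32}
  A6: {p6,p8,p14,p16,p19,p22,p25,p26,p30,p31,p36}
  A12: {p3,p19,p27,p28}
  A13: {p12,p21,p27}
  A14: {p9,p21,p33}
  A15: {p9,p23,p26}
  A16: {p19,p26,p36}
  A23: {p27,p29,p32}
  A24: {p1,p8,p35}
  A25: {p1,p10,p32}
  A26: {p8,p19,p31}
  A34: {p5,p21,p25}
  A35: {p6,p20,p32}
  A36: {p6,p25,p30}
  A45: {p1,p2,p9}
  A46: {p8,p22,p25}
  A56: {p6,p16,p26}
  A123: {p27}
  A126: {p19}
  A134: {p21}
  A145: {p9}
  A156: {p26}
  A235: {p32}
  A245: {p1}
  A246: {p8}
  A346: {p25}
  A356: {p6}
C dims 6,15,10; δ0: rk 5, SNF 1^5; δ1: rk 10, SNF 1^9·2
Ȟ^0: (6−5)−0=1 ⇒ Z
Ȟ^1: (15−10)−5=0 ⇒ 0
Ȟ^2: (10−0)−10=0 plus torsion [2] ⇒ Z/2


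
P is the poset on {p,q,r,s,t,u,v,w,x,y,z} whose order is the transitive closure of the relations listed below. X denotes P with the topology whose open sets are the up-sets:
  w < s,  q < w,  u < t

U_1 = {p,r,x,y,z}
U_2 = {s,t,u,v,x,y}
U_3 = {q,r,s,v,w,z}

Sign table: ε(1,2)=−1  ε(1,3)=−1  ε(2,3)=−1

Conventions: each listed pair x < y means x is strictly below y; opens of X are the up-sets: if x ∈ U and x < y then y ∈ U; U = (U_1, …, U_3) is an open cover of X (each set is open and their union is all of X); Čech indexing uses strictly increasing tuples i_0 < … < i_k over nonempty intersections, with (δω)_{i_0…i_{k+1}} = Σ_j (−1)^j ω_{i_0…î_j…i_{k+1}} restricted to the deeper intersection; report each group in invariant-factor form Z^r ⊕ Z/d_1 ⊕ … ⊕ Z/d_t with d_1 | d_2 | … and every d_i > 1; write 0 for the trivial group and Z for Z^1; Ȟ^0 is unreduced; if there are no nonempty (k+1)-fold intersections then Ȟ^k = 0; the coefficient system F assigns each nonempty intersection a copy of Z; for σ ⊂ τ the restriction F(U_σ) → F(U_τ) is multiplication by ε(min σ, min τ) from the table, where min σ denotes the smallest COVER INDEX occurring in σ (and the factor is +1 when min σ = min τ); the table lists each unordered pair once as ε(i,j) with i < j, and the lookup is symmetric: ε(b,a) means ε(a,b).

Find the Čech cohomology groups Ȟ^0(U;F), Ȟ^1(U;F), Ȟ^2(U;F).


cover nerve:
  U12={x,y} U13={r,z} U23={s,v}
C dims 3,3; δ0: rk 3, SNF 1^2·2
Ȟ^0: (3−3)−0=0 ⇒ 0
Ȟ^1: (3−0)−3=0 plus torsion [2] ⇒ Z/2
Ȟ^2: (0−0)−0=0 ⇒ 0

Ȟ^0(U;F) ≅ 0, Ȟ^1(U;F) ≅ Z/2 and Ȟ^2(U;F) ≅ 0


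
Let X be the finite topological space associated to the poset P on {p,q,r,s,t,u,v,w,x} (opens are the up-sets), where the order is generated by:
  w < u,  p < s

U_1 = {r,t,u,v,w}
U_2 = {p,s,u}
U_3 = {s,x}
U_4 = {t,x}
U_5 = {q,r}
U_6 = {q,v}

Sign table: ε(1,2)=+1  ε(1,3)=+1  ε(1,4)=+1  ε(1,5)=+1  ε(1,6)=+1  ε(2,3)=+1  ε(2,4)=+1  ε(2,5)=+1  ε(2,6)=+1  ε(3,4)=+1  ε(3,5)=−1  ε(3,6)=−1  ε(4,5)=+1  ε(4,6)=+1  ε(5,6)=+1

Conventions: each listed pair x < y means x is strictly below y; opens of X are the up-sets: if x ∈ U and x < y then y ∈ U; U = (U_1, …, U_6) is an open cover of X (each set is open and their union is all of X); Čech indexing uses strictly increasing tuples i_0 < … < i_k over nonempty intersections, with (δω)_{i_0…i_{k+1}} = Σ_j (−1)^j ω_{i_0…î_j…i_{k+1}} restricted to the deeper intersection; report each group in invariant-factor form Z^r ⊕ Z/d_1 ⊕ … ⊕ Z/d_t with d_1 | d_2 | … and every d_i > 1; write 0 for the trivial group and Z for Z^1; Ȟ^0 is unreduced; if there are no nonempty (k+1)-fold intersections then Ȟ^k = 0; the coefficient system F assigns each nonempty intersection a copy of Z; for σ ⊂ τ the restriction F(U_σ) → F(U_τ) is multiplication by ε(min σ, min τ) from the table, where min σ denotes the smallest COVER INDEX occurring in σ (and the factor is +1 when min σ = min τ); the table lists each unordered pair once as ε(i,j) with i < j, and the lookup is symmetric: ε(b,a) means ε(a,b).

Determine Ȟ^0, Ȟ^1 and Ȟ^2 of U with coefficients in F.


nonempty intersections:
  U12={u} U14={t} U15={r} U16={v} U23={s} U34={x} U56={q}
C dims 6,7; δ0: rk 5, SNF 1^5
Ȟ^0: (6−5)−0=1 ⇒ Z
Ȟ^1: (7−0)−5=2 ⇒ Z^2
Ȟ^2: (0−0)−0=0 ⇒ 0

Ȟ^0(U;F) ≅ Z, Ȟ^1(U;F) ≅ Z^2 and Ȟ^2(U;F) ≅ 0


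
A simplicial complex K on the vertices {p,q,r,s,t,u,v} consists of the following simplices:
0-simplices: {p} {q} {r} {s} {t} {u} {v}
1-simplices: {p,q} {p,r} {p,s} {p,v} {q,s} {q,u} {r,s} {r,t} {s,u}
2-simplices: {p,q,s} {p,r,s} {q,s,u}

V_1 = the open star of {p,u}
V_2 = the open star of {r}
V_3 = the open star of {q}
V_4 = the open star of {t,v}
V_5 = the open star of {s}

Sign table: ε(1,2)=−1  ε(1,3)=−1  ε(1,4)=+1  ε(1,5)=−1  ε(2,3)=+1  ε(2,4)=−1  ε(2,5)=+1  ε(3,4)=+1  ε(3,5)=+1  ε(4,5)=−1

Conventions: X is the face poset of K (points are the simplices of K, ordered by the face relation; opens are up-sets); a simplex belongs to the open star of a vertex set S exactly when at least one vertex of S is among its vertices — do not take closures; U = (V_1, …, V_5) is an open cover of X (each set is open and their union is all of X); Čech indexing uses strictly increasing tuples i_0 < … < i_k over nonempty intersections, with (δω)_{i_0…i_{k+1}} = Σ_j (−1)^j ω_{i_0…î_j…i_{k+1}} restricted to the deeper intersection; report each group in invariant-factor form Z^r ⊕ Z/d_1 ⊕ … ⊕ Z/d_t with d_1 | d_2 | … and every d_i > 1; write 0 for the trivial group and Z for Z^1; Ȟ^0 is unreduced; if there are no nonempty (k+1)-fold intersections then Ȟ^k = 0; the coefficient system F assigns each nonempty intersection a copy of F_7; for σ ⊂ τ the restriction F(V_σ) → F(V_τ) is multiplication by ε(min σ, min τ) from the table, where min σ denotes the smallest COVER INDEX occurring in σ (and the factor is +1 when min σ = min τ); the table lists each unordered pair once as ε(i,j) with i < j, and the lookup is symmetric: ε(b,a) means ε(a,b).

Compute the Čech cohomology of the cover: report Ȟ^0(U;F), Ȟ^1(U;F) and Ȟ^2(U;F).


Ȟ^0(U;F) ≅ Z/7,  Ȟ^1(U;F) ≅ Z/7,  Ȟ^2(U;F) ≅ 0

nonempty overlaps:
  V1={{p},{u},{p,q},{p,r},{p,s},{p,v},{q,u},{s,u},{p,q,s},{p,r,s},{q,s,u}} V2={{r},{p,r},{r,s},{r,t},{p,r,s}} V3={{q},{p,q},{q,s},{q,u},{p,q,s},{q,s,u}} V4={{t},{v},{p,v},{r,t}} V5={{s},{p,s},{q,s},{r,s},{s,u},{p,q,s},{p,r,s},{q,s,u}}
  V12={{p,r},{p,r,s}} V13={{p,q},{q,u},{p,q,s},{q,s,u}} V14={{p,v}} V15={{p,s},{s,u},{p,q,s},{p,r,s},{q,s,u}} V24={{r,t}} V25={{r,s},{p,r,s}} V35={{q,s},{p,q,s},{q,s,u}}
  V125={{p,r,s}} V135={{p,q,s},{q,s,u}}
C dims 5,7,2; δ0: rk_F7 4; δ1: rk_F7 2
degree 0: 5−4−0 = 1 → Ȟ^0 ≅ Z/7
degree 1: 7−2−4 = 1 → Ȟ^1 ≅ Z/7
degree 2: 2−0−2 = 0 → Ȟ^2 ≅ 0


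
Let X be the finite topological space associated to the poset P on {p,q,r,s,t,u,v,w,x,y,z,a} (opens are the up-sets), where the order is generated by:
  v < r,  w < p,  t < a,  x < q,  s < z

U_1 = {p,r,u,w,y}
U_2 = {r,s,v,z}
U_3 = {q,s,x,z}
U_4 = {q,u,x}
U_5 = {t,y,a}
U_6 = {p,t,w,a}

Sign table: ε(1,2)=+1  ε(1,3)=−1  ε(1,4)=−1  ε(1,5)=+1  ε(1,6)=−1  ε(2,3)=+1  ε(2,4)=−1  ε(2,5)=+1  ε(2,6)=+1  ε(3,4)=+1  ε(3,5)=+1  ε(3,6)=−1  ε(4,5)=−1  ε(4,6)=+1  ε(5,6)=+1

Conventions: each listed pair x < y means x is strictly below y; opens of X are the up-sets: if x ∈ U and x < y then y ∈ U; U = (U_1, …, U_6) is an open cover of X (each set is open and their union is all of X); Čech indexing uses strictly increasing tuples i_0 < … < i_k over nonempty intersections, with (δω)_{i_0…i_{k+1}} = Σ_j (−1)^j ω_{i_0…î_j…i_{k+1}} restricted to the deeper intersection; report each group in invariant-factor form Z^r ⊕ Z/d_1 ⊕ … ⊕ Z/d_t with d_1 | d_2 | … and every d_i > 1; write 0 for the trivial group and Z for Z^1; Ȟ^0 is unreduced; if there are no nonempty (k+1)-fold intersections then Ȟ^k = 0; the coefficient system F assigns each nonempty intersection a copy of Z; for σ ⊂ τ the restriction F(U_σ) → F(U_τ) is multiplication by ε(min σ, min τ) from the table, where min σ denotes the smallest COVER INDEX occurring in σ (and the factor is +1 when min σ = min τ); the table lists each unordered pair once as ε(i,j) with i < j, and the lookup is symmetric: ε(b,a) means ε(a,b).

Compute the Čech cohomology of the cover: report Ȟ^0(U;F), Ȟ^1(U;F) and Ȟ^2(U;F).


Ȟ^0 = 0,  Ȟ^1 = Z ⊕ Z/2,  Ȟ^2 = 0

cover nerve:
  U12={r} U14={u} U15={y} U16={p,w} U23={s,z} U34={q,x} U56={t,a}
C dims 6,7; δ0: rk 6, SNF 1^5·2
Ȟ^0: (6−6)−0=0 ⇒ 0
Ȟ^1: (7−0)−6=1 plus torsion [2] ⇒ Z ⊕ Z/2
Ȟ^2: (0−0)−0=0 ⇒ 0


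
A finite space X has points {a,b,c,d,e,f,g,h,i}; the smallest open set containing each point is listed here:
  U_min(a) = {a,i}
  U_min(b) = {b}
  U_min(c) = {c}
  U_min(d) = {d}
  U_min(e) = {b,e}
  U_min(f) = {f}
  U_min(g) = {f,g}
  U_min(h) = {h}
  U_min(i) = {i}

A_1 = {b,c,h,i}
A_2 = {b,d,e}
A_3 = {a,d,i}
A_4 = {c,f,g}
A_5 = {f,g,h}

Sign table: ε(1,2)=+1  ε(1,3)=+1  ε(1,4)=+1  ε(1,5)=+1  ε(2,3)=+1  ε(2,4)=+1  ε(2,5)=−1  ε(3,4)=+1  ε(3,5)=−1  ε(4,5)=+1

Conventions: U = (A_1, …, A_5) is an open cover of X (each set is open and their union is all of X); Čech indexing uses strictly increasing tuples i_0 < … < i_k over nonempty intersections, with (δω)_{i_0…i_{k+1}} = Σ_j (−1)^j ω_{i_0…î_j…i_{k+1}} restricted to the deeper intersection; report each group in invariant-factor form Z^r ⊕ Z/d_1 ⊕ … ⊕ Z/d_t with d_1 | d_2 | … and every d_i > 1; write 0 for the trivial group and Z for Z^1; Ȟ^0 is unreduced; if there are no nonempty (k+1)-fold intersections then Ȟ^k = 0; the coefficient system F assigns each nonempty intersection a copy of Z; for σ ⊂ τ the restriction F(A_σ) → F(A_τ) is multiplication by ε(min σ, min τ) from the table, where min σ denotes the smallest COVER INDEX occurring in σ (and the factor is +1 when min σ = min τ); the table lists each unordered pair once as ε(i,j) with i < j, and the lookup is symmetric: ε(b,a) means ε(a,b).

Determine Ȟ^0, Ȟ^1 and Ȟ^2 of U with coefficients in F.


nerve simplices:
  A12={b} A13={i} A14={c} A15={h} A23={d} A45={f,g}
C dims 5,6; δ0: rk 4, SNF 1^4
degree 0: 5−4−0 = 1 → Ȟ^0 ≅ Z
degree 1: 6−0−4 = 2 → Ȟ^1 ≅ Z^2
degree 2: 0−0−0 = 0 → Ȟ^2 ≅ 0

Ȟ^0 ≅ Z,  Ȟ^1 ≅ Z^2,  Ȟ^2 ≅ 0


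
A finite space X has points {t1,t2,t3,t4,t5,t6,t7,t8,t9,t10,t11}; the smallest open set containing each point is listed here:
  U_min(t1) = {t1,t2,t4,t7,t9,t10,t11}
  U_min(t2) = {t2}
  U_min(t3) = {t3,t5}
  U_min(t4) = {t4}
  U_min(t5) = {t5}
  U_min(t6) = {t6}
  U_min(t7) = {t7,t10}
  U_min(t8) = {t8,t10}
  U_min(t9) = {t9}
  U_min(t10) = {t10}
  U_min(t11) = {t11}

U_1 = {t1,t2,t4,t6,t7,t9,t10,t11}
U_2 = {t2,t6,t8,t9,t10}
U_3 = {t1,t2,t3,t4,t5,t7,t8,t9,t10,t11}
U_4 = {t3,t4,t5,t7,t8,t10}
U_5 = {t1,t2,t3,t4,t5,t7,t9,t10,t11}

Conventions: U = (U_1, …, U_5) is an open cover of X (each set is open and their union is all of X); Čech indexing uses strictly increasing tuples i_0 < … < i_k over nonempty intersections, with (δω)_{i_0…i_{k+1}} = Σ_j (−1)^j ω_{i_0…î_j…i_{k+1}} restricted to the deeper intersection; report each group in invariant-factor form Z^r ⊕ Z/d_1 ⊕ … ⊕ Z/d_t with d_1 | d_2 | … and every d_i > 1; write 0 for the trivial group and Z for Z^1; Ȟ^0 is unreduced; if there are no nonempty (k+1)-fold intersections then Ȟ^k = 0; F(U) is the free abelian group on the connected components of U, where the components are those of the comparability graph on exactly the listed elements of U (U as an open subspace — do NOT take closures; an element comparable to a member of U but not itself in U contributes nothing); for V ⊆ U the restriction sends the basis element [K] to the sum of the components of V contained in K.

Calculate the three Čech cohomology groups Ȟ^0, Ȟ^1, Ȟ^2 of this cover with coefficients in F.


nonempty intersections:
  U12={t2,t6,t9,t10} U13={t1,t2,t4,t7,t9,t10,t11} U14={t4,t7,t10} U15={t1,t2,t4,t7,t9,t10,t11} U23={t2,t8,t9,t10} U24={t8,t10} U25={t2,t9,t10} U34={t3,t4,t5,t7,t8,t10} U35={t1,t2,t3,t4,t5,t7,t9,t10,t11} U45={t3,t4,t5,t7,t10}
  U123={t2,t9,t10} U124={t10} U125={t2,t9,t10} U134={t4,t7,t10} U135={t1,t2,t4,t7,t9,t10,t11} U145={t4,t7,t10} U234={t8,t10} U235={t2,t9,t10} U245={t10} U345={t3,t4,t5,t7,t10}
  U1234={t10} U1235={t2,t9,t10} U1245={t10} U1345={t4,t7,t10} U2345={t10}
  U12345={t10}
components per intersection:
  U1: {t1,t2,t4,t7,t9,t10,t11} {t6}
  U2: {t2} {t6} {t8,t10} {t9}
  U3: {t1,t2,t4,t7,t8,t9,t10,t11} {t3,t5}
  U4: {t3,t5} {t4} {t7,t8,t10}
  U5: {t1,t2,t4,t7,t9,t10,t11} {t3,t5}
  U12: {t2} {t6} {t9} {t10}
  U13: {t1,t2,t4,t7,t9,t10,t11}
  U14: {t4} {t7,t10}
  U15: {t1,t2,t4,t7,t9,t10,t11}
  U23: {t2} {t8,t10} {t9}
  U24: {t8,t10}
  U25: {t2} {t9} {t10}
  U34: {t3,t5} {t4} {t7,t8,t10}
  U35: {t1,t2,t4,t7,t9,t10,t11} {t3,t5}
  U45: {t3,t5} {t4} {t7,t10}
  U123: {t2} {t9} {t10}
  U124: {t10}
  U125: {t2} {t9} {t10}
  U134: {t4} {t7,t10}
  U135: {t1,t2,t4,t7,t9,t10,t11}
  U145: {t4} {t7,t10}
  U234: {t8,t10}
  U235: {t2} {t9} {t10}
  U245: {t10}
  U345: {t3,t5} {t4} {t7,t10}
  U1234: {t10}
  U1235: {t2} {t9} {t10}
  U1245: {t10}
  U1345: {t4} {t7,t10}
  U2345: {t10}
  U12345: {t10}
C dims 13,23,20,8; δ0: rk 10, SNF 1^10; δ1: rk 13, SNF 1^13; δ2: rk 7, SNF 1^7
Ȟ^0: (13−10)−0=3 ⇒ Z^3
Ȟ^1: (23−13)−10=0 ⇒ 0
Ȟ^2: (20−7)−13=0 ⇒ 0

Ȟ^0(U;F) ≅ Z^3; Ȟ^1(U;F) ≅ 0; Ȟ^2(U;F) ≅ 0
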